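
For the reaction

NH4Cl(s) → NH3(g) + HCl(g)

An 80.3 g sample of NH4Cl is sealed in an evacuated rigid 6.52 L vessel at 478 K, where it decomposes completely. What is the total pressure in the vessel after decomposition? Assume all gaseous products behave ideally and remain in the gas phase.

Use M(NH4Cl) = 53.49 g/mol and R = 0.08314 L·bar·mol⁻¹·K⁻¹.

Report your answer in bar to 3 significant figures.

n(NH4Cl) = 80.3 / 53.49 = 1.501 mol
n(gas produced) = (2/1) × 1.501 = 3.002 mol
P = nRT/V = 3.002 × 0.08314 × 478 / 6.52 = 18.30 bar

18.3 bar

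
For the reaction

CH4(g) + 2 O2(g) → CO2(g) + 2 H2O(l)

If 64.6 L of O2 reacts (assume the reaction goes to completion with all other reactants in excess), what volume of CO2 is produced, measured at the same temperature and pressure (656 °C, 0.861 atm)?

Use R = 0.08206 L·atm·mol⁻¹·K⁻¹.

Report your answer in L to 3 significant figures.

At constant T and P, gas volumes are in the mole ratio: V(CO2) = (1/2) × 64.6 = 32.30 L

32.3 L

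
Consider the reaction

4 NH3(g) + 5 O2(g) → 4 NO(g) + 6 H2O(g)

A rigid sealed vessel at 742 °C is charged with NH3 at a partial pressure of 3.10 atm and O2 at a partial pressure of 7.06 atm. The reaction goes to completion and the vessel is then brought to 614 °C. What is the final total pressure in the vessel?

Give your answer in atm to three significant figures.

9.56 atm

With V and T fixed, P_i ∝ n_i, so the mole ratios apply directly to partial pressures at 742 °C.
P(O2) required for 3.10 atm of NH3 = (5/4) × 3.10 = 3.875 atm; available 7.06 atm, so NH3 is limiting.
P(O2) remaining = 7.06 − (5/4) × 3.10 = 3.185 atm
P(gaseous products) = (4+6)/4 × 3.10 = 7.750 atm
P_total at 742 °C = 3.185 + 7.750 = 10.94 atm
Scaling to 614 °C: P = 10.94 × 887.15/1015.15 = 9.561 atm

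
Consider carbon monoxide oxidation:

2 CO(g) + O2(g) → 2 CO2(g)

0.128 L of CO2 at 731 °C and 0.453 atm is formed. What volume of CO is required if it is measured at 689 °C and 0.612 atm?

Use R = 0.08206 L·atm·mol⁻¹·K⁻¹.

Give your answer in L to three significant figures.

0.0908 L

n(CO2) = PV/RT = (0.453 × 0.128) / (0.08206 × 1004.15) = 0.0007037 mol
n(CO) = (2/2) × 0.0007037 = 0.0007037 mol
V = nRT/P = 0.0007037 × 0.08206 × 962.15 / 0.612 = 0.09078 L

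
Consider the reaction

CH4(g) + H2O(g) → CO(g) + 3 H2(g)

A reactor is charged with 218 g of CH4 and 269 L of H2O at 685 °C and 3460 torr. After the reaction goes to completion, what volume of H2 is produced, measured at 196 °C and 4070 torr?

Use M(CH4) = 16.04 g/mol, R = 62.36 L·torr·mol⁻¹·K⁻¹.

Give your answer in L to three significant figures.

293 L

n(CH4) = 218 / 16.04 = 13.59 mol
n(H2O) = PV/RT = (3460 × 269) / (62.36 × 958.15) = 15.58 mol
For 13.59 mol CH4, stoichiometry requires (1/1) × 13.59 = 13.59 mol H2O; 15.58 mol is available, so CH4 is limiting.
n(H2) = (3/1) × 13.59 = 40.77 mol
V(H2) = nRT/P = 40.77 × 62.36 × 469.15 / 4070 = 293.1 L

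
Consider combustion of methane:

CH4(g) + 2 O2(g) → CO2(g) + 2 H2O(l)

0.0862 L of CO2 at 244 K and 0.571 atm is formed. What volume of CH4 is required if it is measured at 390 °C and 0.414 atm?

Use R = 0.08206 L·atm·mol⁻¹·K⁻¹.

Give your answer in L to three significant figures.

0.323 L

n(CO2) = PV/RT = (0.571 × 0.0862) / (0.08206 × 244) = 0.002458 mol
n(CH4) = (1/1) × 0.002458 = 0.002458 mol
V = nRT/P = 0.002458 × 0.08206 × 663.15 / 0.414 = 0.3231 L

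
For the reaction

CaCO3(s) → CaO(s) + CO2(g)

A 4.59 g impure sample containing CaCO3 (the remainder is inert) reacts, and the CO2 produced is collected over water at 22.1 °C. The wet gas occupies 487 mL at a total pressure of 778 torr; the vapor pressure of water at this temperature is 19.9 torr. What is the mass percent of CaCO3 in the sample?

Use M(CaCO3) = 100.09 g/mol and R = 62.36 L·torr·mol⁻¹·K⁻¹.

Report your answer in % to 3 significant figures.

P(CO2) = 778 − 19.9 = 758.1 torr
n(CO2) = PV/RT = (758.1 × 0.4870) / (62.36 × 295.25) = 0.02005 mol
n(CaCO3) = (1/1) × 0.02005 = 0.02005 mol
m(CaCO3) = 0.02005 × 100.09 = 2.007 g
%CaCO3 = 2.007 / 4.59 × 100 = 43.73%

43.7 %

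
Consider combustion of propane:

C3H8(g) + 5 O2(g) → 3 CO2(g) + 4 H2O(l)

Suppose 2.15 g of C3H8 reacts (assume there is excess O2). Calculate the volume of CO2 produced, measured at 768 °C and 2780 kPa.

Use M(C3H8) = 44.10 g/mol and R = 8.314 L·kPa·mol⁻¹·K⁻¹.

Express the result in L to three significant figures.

0.455 L

n(C3H8) = 2.150 / 44.10 = 0.04875 mol
n(CO2) = (3/1) × 0.04875 = 0.1462 mol
V = nRT/P = 0.1462 × 8.314 × 1041.15 / 2780 = 0.4552 L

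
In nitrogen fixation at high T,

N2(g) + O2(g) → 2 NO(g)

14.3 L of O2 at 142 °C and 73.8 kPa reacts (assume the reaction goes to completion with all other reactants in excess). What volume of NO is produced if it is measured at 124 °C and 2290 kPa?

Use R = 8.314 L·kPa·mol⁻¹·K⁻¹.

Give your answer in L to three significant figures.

0.882 L

n(O2) = PV/RT = (73.8 × 14.3) / (8.314 × 415.15) = 0.3058 mol
n(NO) = (2/1) × 0.3058 = 0.6116 mol
V = nRT/P = 0.6116 × 8.314 × 397.15 / 2290 = 0.8819 L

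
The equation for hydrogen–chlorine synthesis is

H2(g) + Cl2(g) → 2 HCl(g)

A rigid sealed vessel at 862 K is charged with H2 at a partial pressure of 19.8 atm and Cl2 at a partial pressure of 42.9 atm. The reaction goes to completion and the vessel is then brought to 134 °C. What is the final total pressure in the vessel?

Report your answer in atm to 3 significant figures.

29.6 atm

Because the vessel is rigid and T is held at 862 K, work the stoichiometry in partial pressures (P_i = n_iRT/V).
P(Cl2) required for 19.8 atm of H2 = (1/1) × 19.8 = 19.80 atm; available 42.9 atm, so H2 is limiting.
P(Cl2) remaining = 42.9 − (1/1) × 19.8 = 23.10 atm
P(gaseous products) = (2)/1 × 19.8 = 39.60 atm
P_total at 862 K = 23.10 + 39.60 = 62.70 atm
Scaling to 134 °C: P = 62.70 × 407.15/862 = 29.62 atm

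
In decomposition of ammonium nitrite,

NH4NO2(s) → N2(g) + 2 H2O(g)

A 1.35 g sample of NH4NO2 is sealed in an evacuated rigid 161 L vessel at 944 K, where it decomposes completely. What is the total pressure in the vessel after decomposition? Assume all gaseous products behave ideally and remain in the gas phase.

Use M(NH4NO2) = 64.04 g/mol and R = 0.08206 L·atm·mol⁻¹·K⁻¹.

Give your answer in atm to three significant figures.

0.0304 atm

n(NH4NO2) = 1.35 / 64.04 = 0.02108 mol
n(gas produced) = (3/1) × 0.02108 = 0.06324 mol
P = nRT/V = 0.06324 × 0.08206 × 944 / 161 = 0.03043 atm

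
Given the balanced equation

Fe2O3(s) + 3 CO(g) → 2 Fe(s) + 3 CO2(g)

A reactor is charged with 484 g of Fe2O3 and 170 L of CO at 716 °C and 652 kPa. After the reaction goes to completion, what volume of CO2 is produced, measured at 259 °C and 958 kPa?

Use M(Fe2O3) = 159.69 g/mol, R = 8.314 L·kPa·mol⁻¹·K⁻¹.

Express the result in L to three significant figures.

n(Fe2O3) = 484 / 159.69 = 3.031 mol
n(CO) = PV/RT = (652 × 170) / (8.314 × 989.15) = 13.48 mol
For 3.031 mol Fe2O3, stoichiometry requires (3/1) × 3.031 = 9.093 mol CO; 13.48 mol is available, so Fe2O3 is limiting.
n(CO2) = (3/1) × 3.031 = 9.093 mol
V(CO2) = nRT/P = 9.093 × 8.314 × 532.15 / 958 = 41.99 L

42.0 L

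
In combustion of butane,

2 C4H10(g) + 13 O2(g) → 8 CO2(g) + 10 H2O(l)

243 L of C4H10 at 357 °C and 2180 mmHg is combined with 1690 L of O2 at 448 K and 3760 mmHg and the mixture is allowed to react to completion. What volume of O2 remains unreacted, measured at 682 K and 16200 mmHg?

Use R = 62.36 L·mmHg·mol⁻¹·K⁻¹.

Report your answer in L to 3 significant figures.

n(C4H10) = PV/RT = (2180 × 243) / (62.36 × 630.15) = 13.48 mol
n(O2) = PV/RT = (3760 × 1690) / (62.36 × 448) = 227.5 mol
For 13.48 mol C4H10, stoichiometry requires (13/2) × 13.48 = 87.62 mol O2; 227.5 mol is available, so C4H10 is limiting.
n(O2) consumed = (13/2) × 13.48 = 87.62 mol; remaining = 227.5 − 87.62 = 139.9 mol
V(O2) = nRT/P = 139.9 × 62.36 × 682 / 16200 = 367.3 L

367 L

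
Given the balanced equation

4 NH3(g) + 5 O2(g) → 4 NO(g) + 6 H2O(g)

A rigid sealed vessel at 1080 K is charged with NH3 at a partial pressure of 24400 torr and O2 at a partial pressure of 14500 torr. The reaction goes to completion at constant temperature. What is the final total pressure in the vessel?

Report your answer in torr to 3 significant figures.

41800 torr

At constant V, partial pressures at 1080 K are proportional to moles, so apply stoichiometry directly to pressures.
P(O2) required for 24400 torr of NH3 = (5/4) × 24400 = 30500 torr; available 14500 torr, so O2 is limiting.
P(NH3) remaining = 24400 − (4/5) × 14500 = 12800 torr
P(gaseous products) = (4+6)/5 × 14500 = 29000 torr
P_total at 1080 K = 12800 + 29000 = 41800 torr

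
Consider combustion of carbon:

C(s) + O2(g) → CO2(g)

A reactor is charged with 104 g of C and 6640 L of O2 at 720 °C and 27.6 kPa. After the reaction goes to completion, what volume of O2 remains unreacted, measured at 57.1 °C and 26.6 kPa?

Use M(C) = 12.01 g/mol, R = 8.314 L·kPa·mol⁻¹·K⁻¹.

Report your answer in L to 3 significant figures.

1400 L

n(C) = 104 / 12.01 = 8.659 mol
n(O2) = PV/RT = (27.6 × 6640) / (8.314 × 993.15) = 22.19 mol
For 8.659 mol C, stoichiometry requires (1/1) × 8.659 = 8.659 mol O2; 22.19 mol is available, so C is limiting.
n(O2) consumed = (1/1) × 8.659 = 8.659 mol; remaining = 22.19 − 8.659 = 13.53 mol
V(O2) = nRT/P = 13.53 × 8.314 × 330.25 / 26.6 = 1397 L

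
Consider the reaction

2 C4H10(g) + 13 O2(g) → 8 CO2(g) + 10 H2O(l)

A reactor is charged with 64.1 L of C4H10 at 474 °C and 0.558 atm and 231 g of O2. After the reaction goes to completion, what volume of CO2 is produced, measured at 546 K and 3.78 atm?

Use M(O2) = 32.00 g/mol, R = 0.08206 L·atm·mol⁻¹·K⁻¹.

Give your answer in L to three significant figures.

27.7 L

n(C4H10) = PV/RT = (0.558 × 64.1) / (0.08206 × 747.15) = 0.5834 mol
n(O2) = 231 / 32.00 = 7.219 mol
For 0.5834 mol C4H10, stoichiometry requires (13/2) × 0.5834 = 3.792 mol O2; 7.219 mol is available, so C4H10 is limiting.
n(CO2) = (8/2) × 0.5834 = 2.334 mol
V(CO2) = nRT/P = 2.334 × 0.08206 × 546 / 3.78 = 27.67 L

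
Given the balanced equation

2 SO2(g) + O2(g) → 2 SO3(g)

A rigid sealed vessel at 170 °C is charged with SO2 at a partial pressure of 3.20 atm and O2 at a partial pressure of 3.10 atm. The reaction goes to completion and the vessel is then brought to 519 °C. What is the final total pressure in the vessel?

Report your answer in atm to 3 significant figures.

8.40 atm

With V and T fixed, P_i ∝ n_i, so the mole ratios apply directly to partial pressures at 170 °C.
P(O2) required for 3.20 atm of SO2 = (1/2) × 3.20 = 1.600 atm; available 3.10 atm, so SO2 is limiting.
P(O2) remaining = 3.10 − (1/2) × 3.20 = 1.500 atm
P(gaseous products) = (2)/2 × 3.20 = 3.200 atm
P_total at 170 °C = 1.500 + 3.200 = 4.700 atm
Scaling to 519 °C: P = 4.700 × 792.15/443.15 = 8.401 atm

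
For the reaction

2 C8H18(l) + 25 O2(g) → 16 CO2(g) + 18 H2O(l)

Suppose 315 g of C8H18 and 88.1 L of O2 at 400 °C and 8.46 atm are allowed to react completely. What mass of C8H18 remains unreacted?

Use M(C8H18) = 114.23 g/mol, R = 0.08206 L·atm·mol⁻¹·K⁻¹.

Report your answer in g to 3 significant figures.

192 g

n(C8H18) = 315 / 114.23 = 2.758 mol
n(O2) = PV/RT = (8.46 × 88.1) / (0.08206 × 673.15) = 13.49 mol
For 2.758 mol C8H18, stoichiometry requires (25/2) × 2.758 = 34.48 mol O2; 13.49 mol is available, so O2 is limiting.
n(C8H18) consumed = (2/25) × 13.49 = 1.079 mol; remaining = 2.758 − 1.079 = 1.679 mol
m(C8H18) = 1.679 × 114.23 = 191.8 g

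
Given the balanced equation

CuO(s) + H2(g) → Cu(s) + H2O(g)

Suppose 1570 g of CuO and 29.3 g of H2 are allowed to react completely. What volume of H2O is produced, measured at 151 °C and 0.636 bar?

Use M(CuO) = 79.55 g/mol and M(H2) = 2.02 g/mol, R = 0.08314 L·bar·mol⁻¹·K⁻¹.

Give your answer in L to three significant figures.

804 L

n(CuO) = 1570 / 79.55 = 19.74 mol
n(H2) = 29.3 / 2.02 = 14.50 mol
For 19.74 mol CuO, stoichiometry requires (1/1) × 19.74 = 19.74 mol H2; 14.50 mol is available, so H2 is limiting.
n(H2O) = (1/1) × 14.50 = 14.50 mol
V(H2O) = nRT/P = 14.50 × 0.08314 × 424.15 / 0.636 = 804.0 L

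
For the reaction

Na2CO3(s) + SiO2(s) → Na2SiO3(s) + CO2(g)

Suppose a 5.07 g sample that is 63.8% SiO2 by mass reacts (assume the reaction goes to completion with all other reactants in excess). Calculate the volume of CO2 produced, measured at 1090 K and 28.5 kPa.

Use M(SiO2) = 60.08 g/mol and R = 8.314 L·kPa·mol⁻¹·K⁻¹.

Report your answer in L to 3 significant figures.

mass of SiO2 = 5.07 × 63.8/100 = 3.235 g
n(SiO2) = 3.235 / 60.08 = 0.05384 mol
n(CO2) = (1/1) × 0.05384 = 0.05384 mol
V = nRT/P = 0.05384 × 8.314 × 1090 / 28.5 = 17.12 L

17.1 L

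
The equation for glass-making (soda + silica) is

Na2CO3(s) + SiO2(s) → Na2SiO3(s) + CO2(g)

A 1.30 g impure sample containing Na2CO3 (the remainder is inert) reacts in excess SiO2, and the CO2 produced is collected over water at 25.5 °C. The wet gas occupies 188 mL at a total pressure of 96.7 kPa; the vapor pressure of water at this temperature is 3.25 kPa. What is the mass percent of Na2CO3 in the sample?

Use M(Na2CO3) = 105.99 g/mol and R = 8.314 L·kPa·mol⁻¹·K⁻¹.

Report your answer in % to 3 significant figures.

P(CO2) = 96.7 − 3.25 = 93.45 kPa
n(CO2) = PV/RT = (93.45 × 0.1880) / (8.314 × 298.65) = 0.007076 mol
n(Na2CO3) = (1/1) × 0.007076 = 0.007076 mol
m(Na2CO3) = 0.007076 × 105.99 = 0.7500 g
%Na2CO3 = 0.7500 / 1.30 × 100 = 57.69%

57.7 %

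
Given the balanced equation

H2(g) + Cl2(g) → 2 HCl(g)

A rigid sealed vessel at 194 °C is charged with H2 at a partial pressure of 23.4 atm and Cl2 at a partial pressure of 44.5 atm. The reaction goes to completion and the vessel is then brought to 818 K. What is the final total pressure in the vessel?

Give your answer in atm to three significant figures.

Because the vessel is rigid and T is held at 194 °C, work the stoichiometry in partial pressures (P_i = n_iRT/V).
P(Cl2) required for 23.4 atm of H2 = (1/1) × 23.4 = 23.40 atm; available 44.5 atm, so H2 is limiting.
P(Cl2) remaining = 44.5 − (1/1) × 23.4 = 21.10 atm
P(gaseous products) = (2)/1 × 23.4 = 46.80 atm
P_total at 194 °C = 21.10 + 46.80 = 67.90 atm
Scaling to 818 K: P = 67.90 × 818/467.15 = 118.9 atm

119 atm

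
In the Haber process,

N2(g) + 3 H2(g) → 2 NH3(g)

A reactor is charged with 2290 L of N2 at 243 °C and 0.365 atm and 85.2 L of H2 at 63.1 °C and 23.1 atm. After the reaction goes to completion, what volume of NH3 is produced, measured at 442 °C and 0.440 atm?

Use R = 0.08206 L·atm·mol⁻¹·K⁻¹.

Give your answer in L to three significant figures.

n(N2) = PV/RT = (0.365 × 2290) / (0.08206 × 516.15) = 19.73 mol
n(H2) = PV/RT = (23.1 × 85.2) / (0.08206 × 336.25) = 71.33 mol
For 19.73 mol N2, stoichiometry requires (3/1) × 19.73 = 59.19 mol H2; 71.33 mol is available, so N2 is limiting.
n(NH3) = (2/1) × 19.73 = 39.46 mol
V(NH3) = nRT/P = 39.46 × 0.08206 × 715.15 / 0.440 = 5263 L

5260 L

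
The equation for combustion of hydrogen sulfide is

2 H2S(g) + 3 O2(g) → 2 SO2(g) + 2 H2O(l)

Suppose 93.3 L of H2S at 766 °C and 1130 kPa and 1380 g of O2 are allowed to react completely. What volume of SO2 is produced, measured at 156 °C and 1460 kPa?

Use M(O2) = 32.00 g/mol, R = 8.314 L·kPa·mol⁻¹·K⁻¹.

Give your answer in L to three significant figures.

29.8 L

n(H2S) = PV/RT = (1130 × 93.3) / (8.314 × 1039.15) = 12.20 mol
n(O2) = 1380 / 32.00 = 43.12 mol
For 12.20 mol H2S, stoichiometry requires (3/2) × 12.20 = 18.30 mol O2; 43.12 mol is available, so H2S is limiting.
n(SO2) = (2/2) × 12.20 = 12.20 mol
V(SO2) = nRT/P = 12.20 × 8.314 × 429.15 / 1460 = 29.81 L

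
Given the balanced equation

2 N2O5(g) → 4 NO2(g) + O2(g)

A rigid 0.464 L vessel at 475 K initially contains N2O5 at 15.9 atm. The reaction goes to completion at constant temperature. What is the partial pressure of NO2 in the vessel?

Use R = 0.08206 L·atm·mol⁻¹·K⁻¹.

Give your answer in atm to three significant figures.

n(N2O5)₀ = PV/RT = (15.9 × 0.464) / (0.08206 × 475) = 0.1893 mol
n(NO2) = (4/2) × 0.1893 = 0.3786 mol
P(NO2) = nRT/V = 0.3786 × 0.08206 × 475 / 0.464 = 31.80 atm

31.8 atm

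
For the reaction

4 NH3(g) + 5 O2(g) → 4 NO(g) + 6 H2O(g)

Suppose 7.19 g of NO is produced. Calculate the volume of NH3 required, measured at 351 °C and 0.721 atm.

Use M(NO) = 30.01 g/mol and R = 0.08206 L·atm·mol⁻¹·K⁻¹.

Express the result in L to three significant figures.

n(NO) = 7.190 / 30.01 = 0.2396 mol
n(NH3) = (4/4) × 0.2396 = 0.2396 mol
V = nRT/P = 0.2396 × 0.08206 × 624.15 / 0.721 = 17.02 L

17.0 L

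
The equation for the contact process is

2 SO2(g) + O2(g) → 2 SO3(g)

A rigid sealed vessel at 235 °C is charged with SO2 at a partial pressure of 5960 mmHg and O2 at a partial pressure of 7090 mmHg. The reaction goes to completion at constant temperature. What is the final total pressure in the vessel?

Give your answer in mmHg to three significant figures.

Because the vessel is rigid and T is held at 235 °C, work the stoichiometry in partial pressures (P_i = n_iRT/V).
P(O2) required for 5960 mmHg of SO2 = (1/2) × 5960 = 2980 mmHg; available 7090 mmHg, so SO2 is limiting.
P(O2) remaining = 7090 − (1/2) × 5960 = 4110 mmHg
P(gaseous products) = (2)/2 × 5960 = 5960 mmHg
P_total at 235 °C = 4110 + 5960 = 10070 mmHg

10100 mmHg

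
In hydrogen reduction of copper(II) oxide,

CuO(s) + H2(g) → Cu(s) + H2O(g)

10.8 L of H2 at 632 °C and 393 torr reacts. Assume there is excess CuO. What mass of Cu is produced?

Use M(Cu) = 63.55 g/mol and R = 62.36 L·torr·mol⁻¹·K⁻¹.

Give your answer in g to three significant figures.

4.78 g

n(H2) = PV/RT = (393 × 10.8) / (62.36 × 905.15) = 0.07520 mol
n(Cu) = (1/1) × 0.07520 = 0.07520 mol
m(Cu) = 0.07520 × 63.55 = 4.779 g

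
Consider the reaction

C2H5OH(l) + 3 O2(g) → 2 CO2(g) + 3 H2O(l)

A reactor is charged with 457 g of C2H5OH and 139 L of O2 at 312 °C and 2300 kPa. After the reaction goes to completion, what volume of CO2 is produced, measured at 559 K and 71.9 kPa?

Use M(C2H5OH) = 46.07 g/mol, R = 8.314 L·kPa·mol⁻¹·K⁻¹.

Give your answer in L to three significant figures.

n(C2H5OH) = 457 / 46.07 = 9.920 mol
n(O2) = PV/RT = (2300 × 139) / (8.314 × 585.15) = 65.72 mol
For 9.920 mol C2H5OH, stoichiometry requires (3/1) × 9.920 = 29.76 mol O2; 65.72 mol is available, so C2H5OH is limiting.
n(CO2) = (2/1) × 9.920 = 19.84 mol
V(CO2) = nRT/P = 19.84 × 8.314 × 559 / 71.9 = 1282 L

1280 L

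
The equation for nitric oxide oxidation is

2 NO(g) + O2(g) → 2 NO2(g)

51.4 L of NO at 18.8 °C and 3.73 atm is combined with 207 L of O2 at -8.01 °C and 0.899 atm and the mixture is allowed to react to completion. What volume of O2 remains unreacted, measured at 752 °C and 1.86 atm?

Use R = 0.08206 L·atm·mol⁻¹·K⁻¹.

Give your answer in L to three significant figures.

n(NO) = PV/RT = (3.73 × 51.4) / (0.08206 × 291.95) = 8.003 mol
n(O2) = PV/RT = (0.899 × 207) / (0.08206 × 265.14) = 8.553 mol
For 8.003 mol NO, stoichiometry requires (1/2) × 8.003 = 4.002 mol O2; 8.553 mol is available, so NO is limiting.
n(O2) consumed = (1/2) × 8.003 = 4.002 mol; remaining = 8.553 − 4.002 = 4.551 mol
V(O2) = nRT/P = 4.551 × 0.08206 × 1025.15 / 1.86 = 205.8 L

206 L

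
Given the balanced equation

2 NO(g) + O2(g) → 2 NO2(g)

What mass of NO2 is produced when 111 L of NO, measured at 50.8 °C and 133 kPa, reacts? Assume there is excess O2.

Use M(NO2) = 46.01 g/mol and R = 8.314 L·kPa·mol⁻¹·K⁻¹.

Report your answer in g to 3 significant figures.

n(NO) = PV/RT = (133 × 111) / (8.314 × 323.95) = 5.481 mol
n(NO2) = (2/2) × 5.481 = 5.481 mol
m(NO2) = 5.481 × 46.01 = 252.2 g

252 g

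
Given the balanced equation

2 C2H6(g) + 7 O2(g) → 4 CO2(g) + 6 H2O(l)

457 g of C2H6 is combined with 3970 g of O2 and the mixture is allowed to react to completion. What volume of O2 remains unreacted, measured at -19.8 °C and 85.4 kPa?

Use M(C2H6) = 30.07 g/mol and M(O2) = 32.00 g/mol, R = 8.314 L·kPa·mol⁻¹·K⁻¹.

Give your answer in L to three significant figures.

n(C2H6) = 457 / 30.07 = 15.20 mol
n(O2) = 3970 / 32.00 = 124.1 mol
For 15.20 mol C2H6, stoichiometry requires (7/2) × 15.20 = 53.20 mol O2; 124.1 mol is available, so C2H6 is limiting.
n(O2) consumed = (7/2) × 15.20 = 53.20 mol; remaining = 124.1 − 53.20 = 70.90 mol
V(O2) = nRT/P = 70.90 × 8.314 × 253.35 / 85.4 = 1749 L

1750 L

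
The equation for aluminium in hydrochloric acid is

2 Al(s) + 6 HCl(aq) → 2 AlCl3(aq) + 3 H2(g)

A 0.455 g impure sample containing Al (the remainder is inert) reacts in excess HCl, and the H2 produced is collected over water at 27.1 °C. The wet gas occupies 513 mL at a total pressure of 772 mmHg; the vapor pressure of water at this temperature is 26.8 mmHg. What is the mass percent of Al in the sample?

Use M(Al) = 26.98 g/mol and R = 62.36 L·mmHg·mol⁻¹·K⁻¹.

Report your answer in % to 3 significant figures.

P(H2) = 772 − 26.8 = 745.2 mmHg
n(H2) = PV/RT = (745.2 × 0.5130) / (62.36 × 300.25) = 0.02042 mol
n(Al) = (2/3) × 0.02042 = 0.01361 mol
m(Al) = 0.01361 × 26.98 = 0.3672 g
%Al = 0.3672 / 0.455 × 100 = 80.70%

80.7 %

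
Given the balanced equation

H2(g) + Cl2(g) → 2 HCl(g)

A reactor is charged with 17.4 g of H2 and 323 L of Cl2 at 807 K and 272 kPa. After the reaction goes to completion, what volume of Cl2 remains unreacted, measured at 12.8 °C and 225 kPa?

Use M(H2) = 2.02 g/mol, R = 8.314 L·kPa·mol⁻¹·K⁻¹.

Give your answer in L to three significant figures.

47.3 L

n(H2) = 17.4 / 2.02 = 8.614 mol
n(Cl2) = PV/RT = (272 × 323) / (8.314 × 807) = 13.09 mol
For 8.614 mol H2, stoichiometry requires (1/1) × 8.614 = 8.614 mol Cl2; 13.09 mol is available, so H2 is limiting.
n(Cl2) consumed = (1/1) × 8.614 = 8.614 mol; remaining = 13.09 − 8.614 = 4.476 mol
V(Cl2) = nRT/P = 4.476 × 8.314 × 285.95 / 225 = 47.29 L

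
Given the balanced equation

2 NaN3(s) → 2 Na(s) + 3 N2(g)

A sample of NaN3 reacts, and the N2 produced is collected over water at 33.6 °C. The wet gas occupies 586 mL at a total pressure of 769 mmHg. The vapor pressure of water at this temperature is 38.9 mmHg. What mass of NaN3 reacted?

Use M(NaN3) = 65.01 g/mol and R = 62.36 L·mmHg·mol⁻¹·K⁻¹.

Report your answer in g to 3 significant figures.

0.969 g

P(N2) = 769 − 38.9 = 730.1 mmHg
n(N2) = PV/RT = (730.1 × 0.5860) / (62.36 × 306.75) = 0.02237 mol
n(NaN3) = (2/3) × 0.02237 = 0.01491 mol
m(NaN3) = 0.01491 × 65.01 = 0.9693 g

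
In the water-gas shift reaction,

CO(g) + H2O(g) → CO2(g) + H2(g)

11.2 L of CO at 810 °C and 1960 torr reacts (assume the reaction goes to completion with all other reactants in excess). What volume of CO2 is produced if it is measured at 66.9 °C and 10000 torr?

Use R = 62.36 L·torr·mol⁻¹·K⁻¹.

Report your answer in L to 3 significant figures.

n(CO) = PV/RT = (1960 × 11.2) / (62.36 × 1083.15) = 0.3250 mol
n(CO2) = (1/1) × 0.3250 = 0.3250 mol
V = nRT/P = 0.3250 × 62.36 × 340.05 / 10000 = 0.6892 L

0.689 L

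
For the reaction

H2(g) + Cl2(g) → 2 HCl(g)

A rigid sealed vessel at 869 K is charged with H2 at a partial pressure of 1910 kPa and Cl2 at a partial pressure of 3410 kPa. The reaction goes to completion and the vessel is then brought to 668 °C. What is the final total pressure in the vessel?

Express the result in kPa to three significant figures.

At constant V, partial pressures at 869 K are proportional to moles, so apply stoichiometry directly to pressures.
P(Cl2) required for 1910 kPa of H2 = (1/1) × 1910 = 1910 kPa; available 3410 kPa, so H2 is limiting.
P(Cl2) remaining = 3410 − (1/1) × 1910 = 1500 kPa
P(gaseous products) = (2)/1 × 1910 = 3820 kPa
P_total at 869 K = 1500 + 3820 = 5320 kPa
Scaling to 668 °C: P = 5320 × 941.15/869 = 5762 kPa

5760 kPa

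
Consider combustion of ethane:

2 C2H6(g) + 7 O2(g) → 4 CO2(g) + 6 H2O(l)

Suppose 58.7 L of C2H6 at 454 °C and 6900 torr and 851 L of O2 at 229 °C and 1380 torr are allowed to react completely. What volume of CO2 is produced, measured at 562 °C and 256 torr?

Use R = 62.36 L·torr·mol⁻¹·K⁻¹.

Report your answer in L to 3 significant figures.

n(C2H6) = PV/RT = (6900 × 58.7) / (62.36 × 727.15) = 8.932 mol
n(O2) = PV/RT = (1380 × 851) / (62.36 × 502.15) = 37.50 mol
For 8.932 mol C2H6, stoichiometry requires (7/2) × 8.932 = 31.26 mol O2; 37.50 mol is available, so C2H6 is limiting.
n(CO2) = (4/2) × 8.932 = 17.86 mol
V(CO2) = nRT/P = 17.86 × 62.36 × 835.15 / 256 = 3633 L

3630 L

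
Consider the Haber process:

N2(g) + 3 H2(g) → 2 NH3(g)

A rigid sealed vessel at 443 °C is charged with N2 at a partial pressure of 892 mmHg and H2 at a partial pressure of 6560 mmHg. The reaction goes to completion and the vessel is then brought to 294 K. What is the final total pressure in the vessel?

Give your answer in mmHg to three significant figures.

2330 mmHg

Because the vessel is rigid and T is held at 443 °C, work the stoichiometry in partial pressures (P_i = n_iRT/V).
P(H2) required for 892 mmHg of N2 = (3/1) × 892 = 2676 mmHg; available 6560 mmHg, so N2 is limiting.
P(H2) remaining = 6560 − (3/1) × 892 = 3884 mmHg
P(gaseous products) = (2)/1 × 892 = 1784 mmHg
P_total at 443 °C = 3884 + 1784 = 5668 mmHg
Scaling to 294 K: P = 5668 × 294/716.15 = 2327 mmHg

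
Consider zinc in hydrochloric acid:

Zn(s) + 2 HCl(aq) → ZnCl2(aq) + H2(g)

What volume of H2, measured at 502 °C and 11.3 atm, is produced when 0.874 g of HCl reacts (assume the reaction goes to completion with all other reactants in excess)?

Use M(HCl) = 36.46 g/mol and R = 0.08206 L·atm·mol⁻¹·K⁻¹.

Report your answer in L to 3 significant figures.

0.0675 L

n(HCl) = 0.8740 / 36.46 = 0.02397 mol
n(H2) = (1/2) × 0.02397 = 0.01199 mol
V = nRT/P = 0.01199 × 0.08206 × 775.15 / 11.3 = 0.06749 L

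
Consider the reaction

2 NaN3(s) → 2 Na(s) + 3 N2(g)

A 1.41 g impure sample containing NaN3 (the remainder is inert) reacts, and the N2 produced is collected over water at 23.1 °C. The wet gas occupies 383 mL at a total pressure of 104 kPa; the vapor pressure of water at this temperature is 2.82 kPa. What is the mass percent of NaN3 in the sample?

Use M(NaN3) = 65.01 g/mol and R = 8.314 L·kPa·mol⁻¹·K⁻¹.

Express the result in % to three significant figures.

P(N2) = 104 − 2.82 = 101.2 kPa
n(N2) = PV/RT = (101.2 × 0.3830) / (8.314 × 296.25) = 0.01574 mol
n(NaN3) = (2/3) × 0.01574 = 0.01049 mol
m(NaN3) = 0.01049 × 65.01 = 0.6820 g
%NaN3 = 0.6820 / 1.41 × 100 = 48.37%

48.4 %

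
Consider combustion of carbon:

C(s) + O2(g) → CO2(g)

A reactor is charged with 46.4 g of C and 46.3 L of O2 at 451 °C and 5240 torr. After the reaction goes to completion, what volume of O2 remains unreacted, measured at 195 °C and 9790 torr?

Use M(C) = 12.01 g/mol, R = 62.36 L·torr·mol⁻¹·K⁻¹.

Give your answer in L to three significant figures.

n(C) = 46.4 / 12.01 = 3.863 mol
n(O2) = PV/RT = (5240 × 46.3) / (62.36 × 724.15) = 5.373 mol
For 3.863 mol C, stoichiometry requires (1/1) × 3.863 = 3.863 mol O2; 5.373 mol is available, so C is limiting.
n(O2) consumed = (1/1) × 3.863 = 3.863 mol; remaining = 5.373 − 3.863 = 1.510 mol
V(O2) = nRT/P = 1.510 × 62.36 × 468.15 / 9790 = 4.503 L

4.50 L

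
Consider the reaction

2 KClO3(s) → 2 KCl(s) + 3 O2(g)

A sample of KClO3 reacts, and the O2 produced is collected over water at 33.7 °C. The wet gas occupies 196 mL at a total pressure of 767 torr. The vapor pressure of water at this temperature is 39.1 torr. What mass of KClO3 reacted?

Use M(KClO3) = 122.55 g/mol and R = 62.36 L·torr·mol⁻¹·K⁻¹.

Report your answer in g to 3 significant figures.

P(O2) = 767 − 39.1 = 727.9 torr
n(O2) = PV/RT = (727.9 × 0.1960) / (62.36 × 306.85) = 0.007456 mol
n(KClO3) = (2/3) × 0.007456 = 0.004971 mol
m(KClO3) = 0.004971 × 122.55 = 0.6092 g

0.609 g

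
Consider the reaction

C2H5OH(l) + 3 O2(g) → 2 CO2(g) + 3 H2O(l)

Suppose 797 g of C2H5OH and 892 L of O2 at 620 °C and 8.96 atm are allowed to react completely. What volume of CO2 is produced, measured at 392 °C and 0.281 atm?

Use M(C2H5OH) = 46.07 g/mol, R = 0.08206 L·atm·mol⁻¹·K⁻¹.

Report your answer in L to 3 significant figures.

n(C2H5OH) = 797 / 46.07 = 17.30 mol
n(O2) = PV/RT = (8.96 × 892) / (0.08206 × 893.15) = 109.0 mol
For 17.30 mol C2H5OH, stoichiometry requires (3/1) × 17.30 = 51.90 mol O2; 109.0 mol is available, so C2H5OH is limiting.
n(CO2) = (2/1) × 17.30 = 34.60 mol
V(CO2) = nRT/P = 34.60 × 0.08206 × 665.15 / 0.281 = 6721 L

6720 L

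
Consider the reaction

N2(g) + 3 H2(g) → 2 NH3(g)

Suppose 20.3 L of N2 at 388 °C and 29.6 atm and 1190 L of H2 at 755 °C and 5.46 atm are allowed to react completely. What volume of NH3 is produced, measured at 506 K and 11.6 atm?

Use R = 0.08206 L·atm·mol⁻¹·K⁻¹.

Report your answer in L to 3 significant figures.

n(N2) = PV/RT = (29.6 × 20.3) / (0.08206 × 661.15) = 11.08 mol
n(H2) = PV/RT = (5.46 × 1190) / (0.08206 × 1028.15) = 77.01 mol
For 11.08 mol N2, stoichiometry requires (3/1) × 11.08 = 33.24 mol H2; 77.01 mol is available, so N2 is limiting.
n(NH3) = (2/1) × 11.08 = 22.16 mol
V(NH3) = nRT/P = 22.16 × 0.08206 × 506 / 11.6 = 79.32 L

79.3 L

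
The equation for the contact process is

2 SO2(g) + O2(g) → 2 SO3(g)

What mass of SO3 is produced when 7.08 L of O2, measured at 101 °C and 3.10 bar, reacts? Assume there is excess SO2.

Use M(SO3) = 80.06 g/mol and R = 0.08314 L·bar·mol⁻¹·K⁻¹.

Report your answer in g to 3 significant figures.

113 g

n(O2) = PV/RT = (3.10 × 7.08) / (0.08314 × 374.15) = 0.7056 mol
n(SO3) = (2/1) × 0.7056 = 1.411 mol
m(SO3) = 1.411 × 80.06 = 113.0 g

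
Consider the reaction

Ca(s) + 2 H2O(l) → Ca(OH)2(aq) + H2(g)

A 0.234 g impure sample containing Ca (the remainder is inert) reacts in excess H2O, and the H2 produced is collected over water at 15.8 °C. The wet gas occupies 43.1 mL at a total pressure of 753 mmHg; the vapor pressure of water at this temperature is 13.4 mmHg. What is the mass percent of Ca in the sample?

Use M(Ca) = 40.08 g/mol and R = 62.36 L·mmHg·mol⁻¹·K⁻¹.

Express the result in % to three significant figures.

30.3 %

P(H2) = 753 − 13.4 = 739.6 mmHg
n(H2) = PV/RT = (739.6 × 0.04310) / (62.36 × 288.95) = 0.001769 mol
n(Ca) = (1/1) × 0.001769 = 0.001769 mol
m(Ca) = 0.001769 × 40.08 = 0.07090 g
%Ca = 0.07090 / 0.234 × 100 = 30.30%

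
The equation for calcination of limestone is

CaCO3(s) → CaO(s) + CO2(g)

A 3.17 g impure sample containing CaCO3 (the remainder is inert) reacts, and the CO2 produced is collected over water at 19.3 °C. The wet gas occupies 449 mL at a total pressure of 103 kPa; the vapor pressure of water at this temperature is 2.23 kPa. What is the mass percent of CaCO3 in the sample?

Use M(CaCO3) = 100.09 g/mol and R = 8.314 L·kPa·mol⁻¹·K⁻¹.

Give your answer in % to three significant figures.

58.8 %

P(CO2) = 103 − 2.23 = 100.8 kPa
n(CO2) = PV/RT = (100.8 × 0.4490) / (8.314 × 292.45) = 0.01861 mol
n(CaCO3) = (1/1) × 0.01861 = 0.01861 mol
m(CaCO3) = 0.01861 × 100.09 = 1.863 g
%CaCO3 = 1.863 / 3.17 × 100 = 58.77%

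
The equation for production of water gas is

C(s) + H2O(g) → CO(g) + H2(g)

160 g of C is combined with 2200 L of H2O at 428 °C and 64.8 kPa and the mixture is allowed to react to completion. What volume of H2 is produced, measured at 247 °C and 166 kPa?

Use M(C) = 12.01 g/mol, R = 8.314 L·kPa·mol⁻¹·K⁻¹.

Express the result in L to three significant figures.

347 L

n(C) = 160 / 12.01 = 13.32 mol
n(H2O) = PV/RT = (64.8 × 2200) / (8.314 × 701.15) = 24.46 mol
For 13.32 mol C, stoichiometry requires (1/1) × 13.32 = 13.32 mol H2O; 24.46 mol is available, so C is limiting.
n(H2) = (1/1) × 13.32 = 13.32 mol
V(H2) = nRT/P = 13.32 × 8.314 × 520.15 / 166 = 347.0 L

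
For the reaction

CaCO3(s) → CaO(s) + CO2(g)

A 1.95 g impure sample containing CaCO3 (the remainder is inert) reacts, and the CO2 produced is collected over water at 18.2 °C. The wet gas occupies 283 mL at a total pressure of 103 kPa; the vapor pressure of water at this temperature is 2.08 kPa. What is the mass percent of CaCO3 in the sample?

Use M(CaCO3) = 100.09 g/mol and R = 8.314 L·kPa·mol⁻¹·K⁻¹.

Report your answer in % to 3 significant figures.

P(CO2) = 103 − 2.08 = 100.9 kPa
n(CO2) = PV/RT = (100.9 × 0.2830) / (8.314 × 291.35) = 0.01179 mol
n(CaCO3) = (1/1) × 0.01179 = 0.01179 mol
m(CaCO3) = 0.01179 × 100.09 = 1.180 g
%CaCO3 = 1.180 / 1.95 × 100 = 60.51%

60.5 %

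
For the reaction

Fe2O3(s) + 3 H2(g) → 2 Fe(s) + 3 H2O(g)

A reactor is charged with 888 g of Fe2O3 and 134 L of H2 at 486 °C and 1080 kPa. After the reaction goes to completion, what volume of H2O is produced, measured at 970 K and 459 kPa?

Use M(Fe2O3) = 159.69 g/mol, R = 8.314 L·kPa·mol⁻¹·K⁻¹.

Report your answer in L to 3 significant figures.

n(Fe2O3) = 888 / 159.69 = 5.561 mol
n(H2) = PV/RT = (1080 × 134) / (8.314 × 759.15) = 22.93 mol
For 5.561 mol Fe2O3, stoichiometry requires (3/1) × 5.561 = 16.68 mol H2; 22.93 mol is available, so Fe2O3 is limiting.
n(H2O) = (3/1) × 5.561 = 16.68 mol
V(H2O) = nRT/P = 16.68 × 8.314 × 970 / 459 = 293.1 L

293 L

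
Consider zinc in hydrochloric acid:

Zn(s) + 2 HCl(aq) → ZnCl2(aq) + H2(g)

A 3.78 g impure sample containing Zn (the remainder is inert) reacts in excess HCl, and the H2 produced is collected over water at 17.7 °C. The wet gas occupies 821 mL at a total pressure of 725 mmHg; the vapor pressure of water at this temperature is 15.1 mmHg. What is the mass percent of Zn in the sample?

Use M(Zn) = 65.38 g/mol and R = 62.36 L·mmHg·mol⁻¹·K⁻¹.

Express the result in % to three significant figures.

P(H2) = 725 − 15.1 = 709.9 mmHg
n(H2) = PV/RT = (709.9 × 0.8210) / (62.36 × 290.85) = 0.03213 mol
n(Zn) = (1/1) × 0.03213 = 0.03213 mol
m(Zn) = 0.03213 × 65.38 = 2.101 g
%Zn = 2.101 / 3.78 × 100 = 55.58%

55.6 %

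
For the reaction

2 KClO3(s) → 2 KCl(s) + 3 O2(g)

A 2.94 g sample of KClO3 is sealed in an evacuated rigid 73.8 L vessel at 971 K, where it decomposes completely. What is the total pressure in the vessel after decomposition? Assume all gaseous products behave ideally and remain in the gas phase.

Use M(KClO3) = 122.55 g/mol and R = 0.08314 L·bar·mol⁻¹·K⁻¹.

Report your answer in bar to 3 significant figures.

0.0394 bar

n(KClO3) = 2.94 / 122.55 = 0.02399 mol
n(gas produced) = (3/2) × 0.02399 = 0.03599 mol
P = nRT/V = 0.03599 × 0.08314 × 971 / 73.8 = 0.03937 bar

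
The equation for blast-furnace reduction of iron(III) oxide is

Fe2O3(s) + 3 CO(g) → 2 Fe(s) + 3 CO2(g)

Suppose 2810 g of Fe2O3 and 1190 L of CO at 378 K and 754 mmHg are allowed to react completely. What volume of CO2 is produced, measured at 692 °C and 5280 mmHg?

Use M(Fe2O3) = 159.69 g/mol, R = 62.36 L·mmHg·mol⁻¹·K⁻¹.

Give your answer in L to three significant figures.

n(Fe2O3) = 2810 / 159.69 = 17.60 mol
n(CO) = PV/RT = (754 × 1190) / (62.36 × 378) = 38.06 mol
For 17.60 mol Fe2O3, stoichiometry requires (3/1) × 17.60 = 52.80 mol CO; 38.06 mol is available, so CO is limiting.
n(CO2) = (3/3) × 38.06 = 38.06 mol
V(CO2) = nRT/P = 38.06 × 62.36 × 965.15 / 5280 = 433.8 L

434 L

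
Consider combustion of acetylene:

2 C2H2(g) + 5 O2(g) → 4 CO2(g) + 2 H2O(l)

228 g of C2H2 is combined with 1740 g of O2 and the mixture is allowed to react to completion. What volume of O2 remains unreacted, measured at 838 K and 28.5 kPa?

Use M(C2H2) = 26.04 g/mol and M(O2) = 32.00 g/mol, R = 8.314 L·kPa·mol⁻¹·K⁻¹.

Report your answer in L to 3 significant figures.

n(C2H2) = 228 / 26.04 = 8.756 mol
n(O2) = 1740 / 32.00 = 54.38 mol
For 8.756 mol C2H2, stoichiometry requires (5/2) × 8.756 = 21.89 mol O2; 54.38 mol is available, so C2H2 is limiting.
n(O2) consumed = (5/2) × 8.756 = 21.89 mol; remaining = 54.38 − 21.89 = 32.49 mol
V(O2) = nRT/P = 32.49 × 8.314 × 838 / 28.5 = 7943 L

7940 L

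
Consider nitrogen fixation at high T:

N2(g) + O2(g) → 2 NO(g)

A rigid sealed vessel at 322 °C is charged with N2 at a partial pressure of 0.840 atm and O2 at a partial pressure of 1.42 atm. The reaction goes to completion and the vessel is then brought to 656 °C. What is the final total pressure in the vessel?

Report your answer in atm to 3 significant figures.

3.53 atm

With V and T fixed, P_i ∝ n_i, so the mole ratios apply directly to partial pressures at 322 °C.
P(O2) required for 0.840 atm of N2 = (1/1) × 0.840 = 0.8400 atm; available 1.42 atm, so N2 is limiting.
P(O2) remaining = 1.42 − (1/1) × 0.840 = 0.5800 atm
P(gaseous products) = (2)/1 × 0.840 = 1.680 atm
P_total at 322 °C = 0.5800 + 1.680 = 2.260 atm
Scaling to 656 °C: P = 2.260 × 929.15/595.15 = 3.528 atm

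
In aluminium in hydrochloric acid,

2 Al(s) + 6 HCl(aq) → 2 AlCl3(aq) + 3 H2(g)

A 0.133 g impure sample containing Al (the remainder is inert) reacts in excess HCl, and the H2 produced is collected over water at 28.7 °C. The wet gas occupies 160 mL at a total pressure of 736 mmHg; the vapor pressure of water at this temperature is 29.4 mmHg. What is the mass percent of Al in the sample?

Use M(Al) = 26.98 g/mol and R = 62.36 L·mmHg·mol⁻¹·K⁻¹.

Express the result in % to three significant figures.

P(H2) = 736 − 29.4 = 706.6 mmHg
n(H2) = PV/RT = (706.6 × 0.1600) / (62.36 × 301.85) = 0.006006 mol
n(Al) = (2/3) × 0.006006 = 0.004004 mol
m(Al) = 0.004004 × 26.98 = 0.1080 g
%Al = 0.1080 / 0.133 × 100 = 81.20%

81.2 %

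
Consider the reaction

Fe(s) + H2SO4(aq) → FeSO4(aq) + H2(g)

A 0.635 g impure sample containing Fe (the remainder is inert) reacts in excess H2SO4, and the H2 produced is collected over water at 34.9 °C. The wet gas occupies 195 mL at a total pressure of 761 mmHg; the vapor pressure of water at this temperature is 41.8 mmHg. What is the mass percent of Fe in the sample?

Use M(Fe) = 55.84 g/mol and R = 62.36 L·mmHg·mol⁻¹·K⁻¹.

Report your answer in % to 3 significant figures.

64.2 %

P(H2) = 761 − 41.8 = 719.2 mmHg
n(H2) = PV/RT = (719.2 × 0.1950) / (62.36 × 308.05) = 0.007301 mol
n(Fe) = (1/1) × 0.007301 = 0.007301 mol
m(Fe) = 0.007301 × 55.84 = 0.4077 g
%Fe = 0.4077 / 0.635 × 100 = 64.20%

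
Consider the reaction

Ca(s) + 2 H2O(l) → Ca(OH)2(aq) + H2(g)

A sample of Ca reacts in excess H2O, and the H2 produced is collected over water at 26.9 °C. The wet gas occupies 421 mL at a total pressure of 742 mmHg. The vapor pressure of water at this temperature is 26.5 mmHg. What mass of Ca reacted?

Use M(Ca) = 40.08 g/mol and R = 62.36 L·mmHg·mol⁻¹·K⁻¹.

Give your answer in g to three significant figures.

P(H2) = 742 − 26.5 = 715.5 mmHg
n(H2) = PV/RT = (715.5 × 0.4210) / (62.36 × 300.05) = 0.01610 mol
n(Ca) = (1/1) × 0.01610 = 0.01610 mol
m(Ca) = 0.01610 × 40.08 = 0.6453 g

0.645 g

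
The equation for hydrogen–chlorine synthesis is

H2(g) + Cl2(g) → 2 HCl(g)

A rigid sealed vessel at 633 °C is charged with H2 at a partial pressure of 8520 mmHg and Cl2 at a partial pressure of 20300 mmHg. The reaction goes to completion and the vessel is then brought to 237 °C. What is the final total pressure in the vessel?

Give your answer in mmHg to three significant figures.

With V and T fixed, P_i ∝ n_i, so the mole ratios apply directly to partial pressures at 633 °C.
P(Cl2) required for 8520 mmHg of H2 = (1/1) × 8520 = 8520 mmHg; available 20300 mmHg, so H2 is limiting.
P(Cl2) remaining = 20300 − (1/1) × 8520 = 11780 mmHg
P(gaseous products) = (2)/1 × 8520 = 17040 mmHg
P_total at 633 °C = 11780 + 17040 = 28820 mmHg
Scaling to 237 °C: P = 28820 × 510.15/906.15 = 16230 mmHg

16200 mmHg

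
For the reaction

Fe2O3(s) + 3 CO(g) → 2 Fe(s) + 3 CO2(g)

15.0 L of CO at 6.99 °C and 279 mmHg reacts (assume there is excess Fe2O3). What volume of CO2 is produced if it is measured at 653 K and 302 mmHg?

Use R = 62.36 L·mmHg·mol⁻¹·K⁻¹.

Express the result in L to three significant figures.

32.3 L

n(CO) = PV/RT = (279 × 15.0) / (62.36 × 280.14) = 0.2396 mol
n(CO2) = (3/3) × 0.2396 = 0.2396 mol
V = nRT/P = 0.2396 × 62.36 × 653 / 302 = 32.31 L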